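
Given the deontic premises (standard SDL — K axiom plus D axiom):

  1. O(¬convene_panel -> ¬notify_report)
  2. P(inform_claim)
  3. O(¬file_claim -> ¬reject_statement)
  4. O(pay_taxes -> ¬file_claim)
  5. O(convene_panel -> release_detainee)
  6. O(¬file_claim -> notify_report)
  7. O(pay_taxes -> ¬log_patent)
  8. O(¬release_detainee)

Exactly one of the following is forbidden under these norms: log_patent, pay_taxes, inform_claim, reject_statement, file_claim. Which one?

pay_taxes

Premise 8 gives O(¬release_detainee).
The contrapositive of premise 5 (O(convene_panel -> release_detainee)) is O(¬release_detainee -> ¬convene_panel), and O(¬release_detainee) is already established, so O(¬convene_panel).
From O(¬convene_panel) and premise 1, O(¬convene_panel -> ¬notify_report), we obtain O(¬notify_report).
Premise 6, O(¬file_claim -> notify_report), contraposes to O(¬notify_report -> file_claim); with O(¬notify_report) we get O(file_claim).
The contrapositive of premise 4 (O(pay_taxes -> ¬file_claim)) is O(file_claim -> ¬pay_taxes), and O(file_claim) is already established, so O(¬pay_taxes).
So O(¬pay_taxes) holds, i.e. pay_taxes is forbidden. None of the other listed options is forbidden under the premises.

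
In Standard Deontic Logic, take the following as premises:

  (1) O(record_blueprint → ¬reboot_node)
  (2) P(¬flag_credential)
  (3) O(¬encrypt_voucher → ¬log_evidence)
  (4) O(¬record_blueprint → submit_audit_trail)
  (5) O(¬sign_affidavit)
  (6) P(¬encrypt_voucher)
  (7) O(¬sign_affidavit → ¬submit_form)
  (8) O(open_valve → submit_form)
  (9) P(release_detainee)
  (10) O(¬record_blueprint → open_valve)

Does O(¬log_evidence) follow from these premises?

No

Premise 3 is O(¬encrypt_voucher → ¬log_evidence), but O(¬encrypt_voucher) is not derivable from the premises (the permission P(¬encrypt_voucher) asserts only ¬O(encrypt_voucher), not O(¬encrypt_voucher)), so it does not yield O(¬log_evidence).
No other premise forces O(¬log_evidence). An ideal world satisfying every premise can still have ¬log_evidence false, so O(¬log_evidence) is not derivable.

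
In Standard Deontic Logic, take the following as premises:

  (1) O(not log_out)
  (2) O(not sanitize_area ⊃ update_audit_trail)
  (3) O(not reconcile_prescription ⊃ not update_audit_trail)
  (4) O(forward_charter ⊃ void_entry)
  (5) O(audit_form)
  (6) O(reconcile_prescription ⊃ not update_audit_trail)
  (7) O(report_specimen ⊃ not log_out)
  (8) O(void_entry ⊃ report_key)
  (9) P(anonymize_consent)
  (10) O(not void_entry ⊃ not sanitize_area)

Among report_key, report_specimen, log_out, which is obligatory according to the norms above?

report_key

Premises 6 and 3 cover both cases: O(reconcile_prescription ⊃ not update_audit_trail) and O(not reconcile_prescription ⊃ not update_audit_trail). Since reconcile_prescription ∨ not reconcile_prescription is a tautology, O(not update_audit_trail) follows.
Premise 2 is O(not sanitize_area ⊃ update_audit_trail); contrapositively O(not update_audit_trail ⊃ sanitize_area). Since O(not update_audit_trail) holds, K gives O(sanitize_area).
Premise 10 is O(not void_entry ⊃ not sanitize_area); contrapositively O(sanitize_area ⊃ void_entry). Since O(sanitize_area) holds, K gives O(void_entry).
Premise 8 is O(void_entry ⊃ report_key); since O(void_entry), deontic closure gives O(report_key).
So O(report_key) holds — report_key is obligatory. None of the other listed options is made obligatory by any chain of premises.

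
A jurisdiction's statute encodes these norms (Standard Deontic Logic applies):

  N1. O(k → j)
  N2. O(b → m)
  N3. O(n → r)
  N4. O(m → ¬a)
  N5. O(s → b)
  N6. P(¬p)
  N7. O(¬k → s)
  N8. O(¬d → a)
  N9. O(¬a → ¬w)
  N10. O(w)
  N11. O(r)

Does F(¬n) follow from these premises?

Premise 3 is O(n → r); even if O(r) held, inferring O(n) would be affirming the consequent — invalid.
No other premise forces O(n). An ideal world satisfying every premise can still have ¬n true, so F(¬n) is not derivable.

No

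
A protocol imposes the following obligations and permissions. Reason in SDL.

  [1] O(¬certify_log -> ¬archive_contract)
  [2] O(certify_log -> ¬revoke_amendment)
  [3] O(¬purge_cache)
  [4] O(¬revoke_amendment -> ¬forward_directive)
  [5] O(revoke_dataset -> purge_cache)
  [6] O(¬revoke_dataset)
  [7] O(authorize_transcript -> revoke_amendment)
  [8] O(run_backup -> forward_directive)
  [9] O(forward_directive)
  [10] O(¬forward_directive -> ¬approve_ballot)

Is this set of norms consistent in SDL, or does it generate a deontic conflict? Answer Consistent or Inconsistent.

Consistent

Premise 5 is O(revoke_dataset -> purge_cache), but O(revoke_dataset) is not derivable from the premises, so it does not yield O(purge_cache).
So O(purge_cache) is not derivable, and the apparent clash with O(¬purge_cache) does not arise.
A world satisfying every obligation exists (e.g. approve_ballot=false, archive_contract=false, authorize_transcript=false, certify_log=false, forward_directive=true, purge_cache=false, revoke_amendment=true, revoke_dataset=false, run_backup=false); no atom is both obligatory and forbidden, so the set is consistent.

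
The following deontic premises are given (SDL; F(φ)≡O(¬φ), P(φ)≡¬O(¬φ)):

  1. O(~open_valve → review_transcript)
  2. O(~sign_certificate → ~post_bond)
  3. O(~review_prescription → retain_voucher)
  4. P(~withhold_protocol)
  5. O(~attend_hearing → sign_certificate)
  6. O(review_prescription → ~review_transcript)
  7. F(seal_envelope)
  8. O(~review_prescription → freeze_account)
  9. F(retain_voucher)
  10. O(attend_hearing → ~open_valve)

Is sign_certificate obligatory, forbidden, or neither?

Obligatory

F(retain_voucher) at premise 9 means O(~retain_voucher).
Premise 3, O(~review_prescription → retain_voucher), contraposes to O(~retain_voucher → review_prescription); with O(~retain_voucher) we get O(review_prescription).
With premise 6, O(review_prescription → ~review_transcript), the K-axiom yields O(~review_transcript).
The contrapositive of premise 1 (O(~open_valve → review_transcript)) is O(~review_transcript → open_valve), and O(~review_transcript) is already established, so O(open_valve).
Premise 10, O(attend_hearing → ~open_valve), contraposes to O(open_valve → ~attend_hearing); with O(open_valve) we get O(~attend_hearing).
Premise 5 is O(~attend_hearing → sign_certificate); since O(~attend_hearing), deontic closure gives O(sign_certificate).
Premises 2, 4, 7, 8 do not contribute to this derivation.
Hence sign_certificate is obligatory.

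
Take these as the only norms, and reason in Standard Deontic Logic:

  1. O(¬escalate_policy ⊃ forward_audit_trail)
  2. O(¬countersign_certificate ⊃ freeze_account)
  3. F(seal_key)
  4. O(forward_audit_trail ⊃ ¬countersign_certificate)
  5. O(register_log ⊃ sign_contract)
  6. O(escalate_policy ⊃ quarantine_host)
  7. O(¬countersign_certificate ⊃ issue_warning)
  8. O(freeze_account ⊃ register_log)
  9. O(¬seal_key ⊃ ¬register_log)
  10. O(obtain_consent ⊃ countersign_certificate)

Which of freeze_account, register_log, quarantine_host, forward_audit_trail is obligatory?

Premise 3, F(seal_key), is equivalent to O(¬seal_key).
From O(¬seal_key) and premise 9, O(¬seal_key ⊃ ¬register_log), we obtain O(¬register_log).
Premise 8 is O(freeze_account ⊃ register_log); contrapositively O(¬register_log ⊃ ¬freeze_account). Since O(¬register_log) holds, K gives O(¬freeze_account).
Premise 2, O(¬countersign_certificate ⊃ freeze_account), contraposes to O(¬freeze_account ⊃ countersign_certificate); with O(¬freeze_account) we get O(countersign_certificate).
The contrapositive of premise 4 (O(forward_audit_trail ⊃ ¬countersign_certificate)) is O(countersign_certificate ⊃ ¬forward_audit_trail), and O(countersign_certificate) is already established, so O(¬forward_audit_trail).
Premise 1, O(¬escalate_policy ⊃ forward_audit_trail), contraposes to O(¬forward_audit_trail ⊃ escalate_policy); with O(¬forward_audit_trail) we get O(escalate_policy).
From O(escalate_policy) and premise 6, O(escalate_policy ⊃ quarantine_host), we obtain O(quarantine_host).
So O(quarantine_host) holds — quarantine_host is obligatory. None of the other listed options is made obligatory by any chain of premises.

quarantine_host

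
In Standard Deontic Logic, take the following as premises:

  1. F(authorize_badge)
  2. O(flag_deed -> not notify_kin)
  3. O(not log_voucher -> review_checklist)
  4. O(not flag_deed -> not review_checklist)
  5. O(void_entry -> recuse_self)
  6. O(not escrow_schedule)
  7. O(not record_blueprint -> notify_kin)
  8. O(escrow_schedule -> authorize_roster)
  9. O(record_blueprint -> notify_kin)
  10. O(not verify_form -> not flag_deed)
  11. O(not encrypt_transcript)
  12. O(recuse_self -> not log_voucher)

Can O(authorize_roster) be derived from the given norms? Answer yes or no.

No

Premise 8 is O(escrow_schedule -> authorize_roster), but O(escrow_schedule) is not derivable from the premises, so it does not yield O(authorize_roster).
No other premise forces O(authorize_roster). An ideal world satisfying every premise can still have authorize_roster false, so O(authorize_roster) is not derivable.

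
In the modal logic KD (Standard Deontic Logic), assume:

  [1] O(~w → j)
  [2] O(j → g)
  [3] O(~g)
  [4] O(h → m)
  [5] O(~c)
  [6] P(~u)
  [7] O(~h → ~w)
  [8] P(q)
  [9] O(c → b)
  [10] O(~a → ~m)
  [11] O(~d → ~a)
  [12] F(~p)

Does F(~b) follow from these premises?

Premise 9 is O(c → b), but O(c) is not derivable from the premises, so it does not yield O(b).
No other premise forces O(b). An ideal world satisfying every premise can still have ~b true, so F(~b) is not derivable.

No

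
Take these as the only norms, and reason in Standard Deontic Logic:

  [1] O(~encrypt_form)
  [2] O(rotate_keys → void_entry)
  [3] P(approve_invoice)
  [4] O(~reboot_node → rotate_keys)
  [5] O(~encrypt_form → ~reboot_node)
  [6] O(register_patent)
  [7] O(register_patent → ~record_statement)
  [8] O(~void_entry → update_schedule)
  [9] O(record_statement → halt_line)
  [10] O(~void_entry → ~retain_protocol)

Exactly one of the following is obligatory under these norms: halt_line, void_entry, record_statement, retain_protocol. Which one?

void_entry

From premise 1 we have O(~encrypt_form).
Applying K to premise 5 (O(~encrypt_form → ~reboot_node)) and O(~encrypt_form) yields O(~reboot_node).
With premise 4, O(~reboot_node → rotate_keys), the K-axiom yields O(rotate_keys).
Premise 2 is O(rotate_keys → void_entry); since O(rotate_keys), deontic closure gives O(void_entry).
So O(void_entry) holds — void_entry is obligatory. None of the other listed options is made obligatory by any chain of premises.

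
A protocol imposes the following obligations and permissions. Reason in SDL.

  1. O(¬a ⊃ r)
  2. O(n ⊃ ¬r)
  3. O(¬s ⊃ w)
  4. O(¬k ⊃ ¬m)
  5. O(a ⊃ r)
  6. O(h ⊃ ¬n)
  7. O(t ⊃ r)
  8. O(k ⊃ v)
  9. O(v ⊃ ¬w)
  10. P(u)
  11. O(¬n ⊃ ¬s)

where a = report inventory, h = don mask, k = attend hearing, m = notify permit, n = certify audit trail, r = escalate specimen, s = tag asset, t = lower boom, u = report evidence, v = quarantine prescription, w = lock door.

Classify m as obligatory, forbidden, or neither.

Forbidden

Premises 1 and 5 cover both cases: O(¬a ⊃ r) and O(a ⊃ r). Since ¬a ∨ a is a tautology, O(r) follows.
Premise 2 is O(n ⊃ ¬r); contrapositively O(r ⊃ ¬n). Since O(r) holds, K gives O(¬n).
Applying K to premise 11 (O(¬n ⊃ ¬s)) and O(¬n) yields O(¬s).
Applying K to premise 3 (O(¬s ⊃ w)) and O(¬s) yields O(w).
The contrapositive of premise 9 (O(v ⊃ ¬w)) is O(w ⊃ ¬v), and O(w) is already established, so O(¬v).
Premise 8 is O(k ⊃ v); contrapositively O(¬v ⊃ ¬k). Since O(¬v) holds, K gives O(¬k).
Premise 4 is O(¬k ⊃ ¬m); since O(¬k), deontic closure gives O(¬m).
Premises 6, 7, 10 do not contribute to this derivation.
Thus O(¬m), which is F(m): m is forbidden.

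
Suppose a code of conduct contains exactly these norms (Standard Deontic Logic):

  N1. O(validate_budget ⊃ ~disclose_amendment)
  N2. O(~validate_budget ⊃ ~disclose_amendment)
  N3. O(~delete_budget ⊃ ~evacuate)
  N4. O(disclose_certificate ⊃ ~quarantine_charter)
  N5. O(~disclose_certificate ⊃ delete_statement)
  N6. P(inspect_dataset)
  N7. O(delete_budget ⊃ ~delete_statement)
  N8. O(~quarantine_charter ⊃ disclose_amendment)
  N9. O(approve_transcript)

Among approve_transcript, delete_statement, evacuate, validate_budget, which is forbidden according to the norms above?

evacuate

Premises 2 and 1 are O(~validate_budget ⊃ ~disclose_amendment) and O(validate_budget ⊃ ~disclose_amendment); every ideal world satisfies ~validate_budget or validate_budget, so in either case ~disclose_amendment holds — hence O(~disclose_amendment).
Premise 8, O(~quarantine_charter ⊃ disclose_amendment), contraposes to O(~disclose_amendment ⊃ quarantine_charter); with O(~disclose_amendment) we get O(quarantine_charter).
Premise 4 is O(disclose_certificate ⊃ ~quarantine_charter); contrapositively O(quarantine_charter ⊃ ~disclose_certificate). Since O(quarantine_charter) holds, K gives O(~disclose_certificate).
Applying K to premise 5 (O(~disclose_certificate ⊃ delete_statement)) and O(~disclose_certificate) yields O(delete_statement).
Premise 7, O(delete_budget ⊃ ~delete_statement), contraposes to O(delete_statement ⊃ ~delete_budget); with O(delete_statement) we get O(~delete_budget).
Premise 3 is O(~delete_budget ⊃ ~evacuate); since O(~delete_budget), deontic closure gives O(~evacuate).
So O(~evacuate) holds, i.e. evacuate is forbidden. None of the other listed options is forbidden under the premises.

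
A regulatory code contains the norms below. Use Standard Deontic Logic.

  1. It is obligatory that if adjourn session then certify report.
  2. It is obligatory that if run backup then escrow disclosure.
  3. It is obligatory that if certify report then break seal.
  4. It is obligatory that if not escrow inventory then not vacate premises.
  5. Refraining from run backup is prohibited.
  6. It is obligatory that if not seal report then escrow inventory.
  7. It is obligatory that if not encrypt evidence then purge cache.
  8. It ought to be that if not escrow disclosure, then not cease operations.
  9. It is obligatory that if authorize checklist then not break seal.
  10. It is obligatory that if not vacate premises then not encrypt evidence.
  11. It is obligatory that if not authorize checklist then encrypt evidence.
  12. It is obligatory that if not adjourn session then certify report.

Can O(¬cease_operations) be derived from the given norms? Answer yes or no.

Premise 8 is O(¬escrow_disclosure → ¬cease_operations), but O(¬escrow_disclosure) is not derivable from the premises, so it does not yield O(¬cease_operations).
No other premise forces O(¬cease_operations). An ideal world satisfying every premise can still have ¬cease_operations false, so O(¬cease_operations) is not derivable.

No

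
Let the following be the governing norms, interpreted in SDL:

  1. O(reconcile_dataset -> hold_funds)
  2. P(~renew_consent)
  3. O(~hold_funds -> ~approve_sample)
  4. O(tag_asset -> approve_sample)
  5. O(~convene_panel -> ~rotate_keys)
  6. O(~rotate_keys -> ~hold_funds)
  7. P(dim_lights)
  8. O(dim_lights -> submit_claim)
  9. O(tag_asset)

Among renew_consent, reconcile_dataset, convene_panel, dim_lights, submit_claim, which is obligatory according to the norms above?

convene_panel

Premise 9 gives O(tag_asset).
Premise 4 is O(tag_asset -> approve_sample); since O(tag_asset), deontic closure gives O(approve_sample).
Premise 3, O(~hold_funds -> ~approve_sample), contraposes to O(approve_sample -> hold_funds); with O(approve_sample) we get O(hold_funds).
Premise 6 is O(~rotate_keys -> ~hold_funds); contrapositively O(hold_funds -> rotate_keys). Since O(hold_funds) holds, K gives O(rotate_keys).
Premise 5 is O(~convene_panel -> ~rotate_keys); contrapositively O(rotate_keys -> convene_panel). Since O(rotate_keys) holds, K gives O(convene_panel).
So O(convene_panel) holds — convene_panel is obligatory. None of the other listed options is made obligatory by any chain of premises.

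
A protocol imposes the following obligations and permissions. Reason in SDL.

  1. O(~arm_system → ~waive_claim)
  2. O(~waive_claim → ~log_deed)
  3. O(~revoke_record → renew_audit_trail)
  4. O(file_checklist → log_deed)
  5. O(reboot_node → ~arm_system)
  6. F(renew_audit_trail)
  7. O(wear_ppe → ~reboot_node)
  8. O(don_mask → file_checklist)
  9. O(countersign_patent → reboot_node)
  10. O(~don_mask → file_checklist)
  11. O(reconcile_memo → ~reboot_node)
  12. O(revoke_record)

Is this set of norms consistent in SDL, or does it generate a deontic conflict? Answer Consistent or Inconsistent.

Premise 3 is O(~revoke_record → renew_audit_trail), but O(~revoke_record) is not derivable from the premises, so it does not yield O(renew_audit_trail).
So O(renew_audit_trail) is not derivable, and the apparent clash with O(~renew_audit_trail) does not arise.
A world satisfying every obligation exists (e.g. arm_system=true, countersign_patent=false, don_mask=false, file_checklist=true, log_deed=true, reboot_node=false, reconcile_memo=false, renew_audit_trail=false, revoke_record=true, waive_claim=true, wear_ppe=false); no atom is both obligatory and forbidden, so the set is consistent.

Consistent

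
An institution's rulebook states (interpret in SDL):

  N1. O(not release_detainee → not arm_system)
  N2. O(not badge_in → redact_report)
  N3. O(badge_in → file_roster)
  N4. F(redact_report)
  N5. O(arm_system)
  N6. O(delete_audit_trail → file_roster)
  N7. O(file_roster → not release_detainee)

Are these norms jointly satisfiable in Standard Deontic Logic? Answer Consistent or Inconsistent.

Premise 4, F(redact_report), is equivalent to O(not redact_report).
The contrapositive of premise 2 (O(not badge_in → redact_report)) is O(not redact_report → badge_in), and O(not redact_report) is already established, so O(badge_in).
With premise 3, O(badge_in → file_roster), the K-axiom yields O(file_roster).
From O(file_roster) and premise 7, O(file_roster → not release_detainee), we obtain O(not release_detainee).
Premise 1 is O(not release_detainee → not arm_system); since O(not release_detainee), deontic closure gives O(not arm_system).
However, premise 5 gives O(arm_system).
We now have both O(not arm_system) and O(arm_system) — arm_system is simultaneously obligatory and forbidden, violating the D-axiom.

Inconsistent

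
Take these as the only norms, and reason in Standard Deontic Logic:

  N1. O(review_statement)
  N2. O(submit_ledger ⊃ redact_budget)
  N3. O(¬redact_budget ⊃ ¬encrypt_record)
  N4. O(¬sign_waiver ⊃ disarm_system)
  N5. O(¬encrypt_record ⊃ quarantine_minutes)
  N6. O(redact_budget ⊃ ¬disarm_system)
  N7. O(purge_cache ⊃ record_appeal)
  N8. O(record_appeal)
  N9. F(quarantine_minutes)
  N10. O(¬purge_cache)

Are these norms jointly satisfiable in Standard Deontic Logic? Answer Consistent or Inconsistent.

Premise 7 is O(purge_cache ⊃ record_appeal); even if O(record_appeal) held, inferring O(purge_cache) would be affirming the consequent — invalid.
So O(purge_cache) is not derivable, and the apparent clash with O(¬purge_cache) does not arise.
A world satisfying every obligation exists (e.g. disarm_system=false, encrypt_record=true, purge_cache=false, quarantine_minutes=false, record_appeal=true, redact_budget=true, review_statement=true, sign_waiver=true, submit_ledger=false); no atom is both obligatory and forbidden, so the set is consistent.

Consistent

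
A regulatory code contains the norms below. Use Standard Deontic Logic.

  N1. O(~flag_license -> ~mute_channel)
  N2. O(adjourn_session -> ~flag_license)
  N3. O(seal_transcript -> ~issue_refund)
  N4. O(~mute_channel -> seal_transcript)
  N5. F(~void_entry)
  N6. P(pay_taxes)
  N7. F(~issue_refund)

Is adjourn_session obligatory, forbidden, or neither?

Forbidden

F(~issue_refund) at premise 7 means O(issue_refund).
The contrapositive of premise 3 (O(seal_transcript -> ~issue_refund)) is O(issue_refund -> ~seal_transcript), and O(issue_refund) is already established, so O(~seal_transcript).
The contrapositive of premise 4 (O(~mute_channel -> seal_transcript)) is O(~seal_transcript -> mute_channel), and O(~seal_transcript) is already established, so O(mute_channel).
Premise 1, O(~flag_license -> ~mute_channel), contraposes to O(mute_channel -> flag_license); with O(mute_channel) we get O(flag_license).
The contrapositive of premise 2 (O(adjourn_session -> ~flag_license)) is O(flag_license -> ~adjourn_session), and O(flag_license) is already established, so O(~adjourn_session).
Premises 5, 6 do not contribute to this derivation.
Thus O(~adjourn_session), which is F(adjourn_session): adjourn_session is forbidden.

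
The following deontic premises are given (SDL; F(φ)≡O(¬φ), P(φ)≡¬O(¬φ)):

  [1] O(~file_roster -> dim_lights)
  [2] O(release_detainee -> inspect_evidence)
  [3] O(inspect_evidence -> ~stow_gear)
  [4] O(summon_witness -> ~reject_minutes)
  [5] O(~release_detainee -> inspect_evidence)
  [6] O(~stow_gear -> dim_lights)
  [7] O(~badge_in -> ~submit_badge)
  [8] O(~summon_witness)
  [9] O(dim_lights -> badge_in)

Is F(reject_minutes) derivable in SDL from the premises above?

No

Premise 4 is O(summon_witness -> ~reject_minutes), but O(summon_witness) is not derivable from the premises, so it does not yield O(~reject_minutes).
No other premise forces O(~reject_minutes). An ideal world satisfying every premise can still have reject_minutes true, so F(reject_minutes) is not derivable.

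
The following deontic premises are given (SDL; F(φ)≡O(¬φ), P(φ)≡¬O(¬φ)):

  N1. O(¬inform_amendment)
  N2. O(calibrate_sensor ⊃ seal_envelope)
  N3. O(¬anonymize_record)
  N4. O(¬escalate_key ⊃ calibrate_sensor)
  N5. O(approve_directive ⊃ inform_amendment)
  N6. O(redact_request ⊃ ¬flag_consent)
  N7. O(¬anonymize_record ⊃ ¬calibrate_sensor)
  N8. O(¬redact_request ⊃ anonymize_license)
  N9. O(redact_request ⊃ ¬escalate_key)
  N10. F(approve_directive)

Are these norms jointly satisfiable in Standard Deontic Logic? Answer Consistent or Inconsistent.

Premise 5 is O(approve_directive ⊃ inform_amendment), but O(approve_directive) is not derivable from the premises, so it does not yield O(inform_amendment).
So O(inform_amendment) is not derivable, and the apparent clash with O(¬inform_amendment) does not arise.
A world satisfying every obligation exists (e.g. anonymize_license=true, anonymize_record=false, approve_directive=false, calibrate_sensor=false, escalate_key=true, flag_consent=false, inform_amendment=false, redact_request=false, seal_envelope=false); no atom is both obligatory and forbidden, so the set is consistent.

Consistent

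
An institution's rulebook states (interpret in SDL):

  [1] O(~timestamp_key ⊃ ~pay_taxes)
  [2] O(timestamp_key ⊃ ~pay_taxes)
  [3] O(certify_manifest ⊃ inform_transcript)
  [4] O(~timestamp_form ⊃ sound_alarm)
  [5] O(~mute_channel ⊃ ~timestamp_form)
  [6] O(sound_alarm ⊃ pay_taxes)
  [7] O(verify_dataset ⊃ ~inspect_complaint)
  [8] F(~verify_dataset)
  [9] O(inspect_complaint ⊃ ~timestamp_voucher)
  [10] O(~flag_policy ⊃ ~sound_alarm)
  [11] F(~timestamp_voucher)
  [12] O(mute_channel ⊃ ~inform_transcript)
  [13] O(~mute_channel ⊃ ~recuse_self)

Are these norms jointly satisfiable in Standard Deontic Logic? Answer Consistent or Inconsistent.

Consistent

Premise 9 is O(inspect_complaint ⊃ ~timestamp_voucher), but O(inspect_complaint) is not derivable from the premises, so it does not yield O(~timestamp_voucher).
So O(~timestamp_voucher) is not derivable, and the apparent clash with O(timestamp_voucher) does not arise.
A world satisfying every obligation exists (e.g. certify_manifest=false, flag_policy=false, inform_transcript=false, inspect_complaint=false, mute_channel=true, pay_taxes=false, recuse_self=false, sound_alarm=false, timestamp_form=true, timestamp_key=false, timestamp_voucher=true, verify_dataset=true); no atom is both obligatory and forbidden, so the set is consistent.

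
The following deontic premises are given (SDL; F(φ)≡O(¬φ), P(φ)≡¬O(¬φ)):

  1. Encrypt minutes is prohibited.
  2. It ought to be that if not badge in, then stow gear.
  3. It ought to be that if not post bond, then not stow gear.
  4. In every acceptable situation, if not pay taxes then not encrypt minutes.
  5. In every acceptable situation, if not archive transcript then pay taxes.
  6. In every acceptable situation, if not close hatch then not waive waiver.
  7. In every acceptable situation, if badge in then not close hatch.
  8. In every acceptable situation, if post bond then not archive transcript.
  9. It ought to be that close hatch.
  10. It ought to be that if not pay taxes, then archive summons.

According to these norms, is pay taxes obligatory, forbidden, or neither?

Obligatory

From premise 9 we have O(close_hatch).
Premise 7, O(badge_in → ¬close_hatch), contraposes to O(close_hatch → ¬badge_in); with O(close_hatch) we get O(¬badge_in).
Applying K to premise 2 (O(¬badge_in → stow_gear)) and O(¬badge_in) yields O(stow_gear).
The contrapositive of premise 3 (O(¬post_bond → ¬stow_gear)) is O(stow_gear → post_bond), and O(stow_gear) is already established, so O(post_bond).
From O(post_bond) and premise 8, O(post_bond → ¬archive_transcript), we obtain O(¬archive_transcript).
Applying K to premise 5 (O(¬archive_transcript → pay_taxes)) and O(¬archive_transcript) yields O(pay_taxes).
Premises 1, 4, 6, 10 do not contribute to this derivation.
Hence pay_taxes is obligatory.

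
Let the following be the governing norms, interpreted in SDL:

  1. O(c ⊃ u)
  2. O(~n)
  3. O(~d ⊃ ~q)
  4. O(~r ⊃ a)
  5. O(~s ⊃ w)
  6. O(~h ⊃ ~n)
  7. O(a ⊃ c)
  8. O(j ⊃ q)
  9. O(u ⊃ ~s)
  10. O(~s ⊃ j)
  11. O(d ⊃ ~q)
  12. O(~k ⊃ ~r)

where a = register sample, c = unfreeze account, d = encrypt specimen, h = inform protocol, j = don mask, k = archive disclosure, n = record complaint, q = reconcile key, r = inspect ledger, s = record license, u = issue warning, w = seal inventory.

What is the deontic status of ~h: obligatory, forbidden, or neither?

Neither

Premise 6 is O(~h ⊃ ~n); even if O(~n) held, inferring O(~h) would be affirming the consequent — invalid.
No premise or chain of K-axiom applications forces O(~h), and none forces O(h). So ~h is neither obligatory nor forbidden under these norms.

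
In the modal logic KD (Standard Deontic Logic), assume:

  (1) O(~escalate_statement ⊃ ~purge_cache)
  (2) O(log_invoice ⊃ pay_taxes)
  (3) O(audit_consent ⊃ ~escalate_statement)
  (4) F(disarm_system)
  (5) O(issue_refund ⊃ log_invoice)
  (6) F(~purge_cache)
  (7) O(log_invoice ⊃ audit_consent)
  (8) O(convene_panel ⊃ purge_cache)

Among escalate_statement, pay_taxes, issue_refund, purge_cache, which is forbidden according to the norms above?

issue_refund

Premise 6 is F(~purge_cache), i.e. O(purge_cache).
Premise 1 is O(~escalate_statement ⊃ ~purge_cache); contrapositively O(purge_cache ⊃ escalate_statement). Since O(purge_cache) holds, K gives O(escalate_statement).
Premise 3 is O(audit_consent ⊃ ~escalate_statement); contrapositively O(escalate_statement ⊃ ~audit_consent). Since O(escalate_statement) holds, K gives O(~audit_consent).
Premise 7 is O(log_invoice ⊃ audit_consent); contrapositively O(~audit_consent ⊃ ~log_invoice). Since O(~audit_consent) holds, K gives O(~log_invoice).
The contrapositive of premise 5 (O(issue_refund ⊃ log_invoice)) is O(~log_invoice ⊃ ~issue_refund), and O(~log_invoice) is already established, so O(~issue_refund).
So O(~issue_refund) holds, i.e. issue_refund is forbidden. None of the other listed options is forbidden under the premises.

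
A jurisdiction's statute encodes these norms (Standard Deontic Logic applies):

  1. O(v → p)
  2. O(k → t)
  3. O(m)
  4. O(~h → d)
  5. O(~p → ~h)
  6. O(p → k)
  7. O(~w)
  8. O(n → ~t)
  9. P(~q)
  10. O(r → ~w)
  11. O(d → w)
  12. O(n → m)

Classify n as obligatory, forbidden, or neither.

Forbidden

From premise 7 we have O(~w).
Premise 11 is O(d → w); contrapositively O(~w → ~d). Since O(~w) holds, K gives O(~d).
Premise 4 is O(~h → d); contrapositively O(~d → h). Since O(~d) holds, K gives O(h).
Premise 5 is O(~p → ~h); contrapositively O(h → p). Since O(h) holds, K gives O(p).
Applying K to premise 6 (O(p → k)) and O(p) yields O(k).
Applying K to premise 2 (O(k → t)) and O(k) yields O(t).
Premise 8 is O(n → ~t); contrapositively O(t → ~n). Since O(t) holds, K gives O(~n).
Premises 1, 3, 9, 10, 12 do not contribute to this derivation.
Thus O(~n), which is F(n): n is forbidden.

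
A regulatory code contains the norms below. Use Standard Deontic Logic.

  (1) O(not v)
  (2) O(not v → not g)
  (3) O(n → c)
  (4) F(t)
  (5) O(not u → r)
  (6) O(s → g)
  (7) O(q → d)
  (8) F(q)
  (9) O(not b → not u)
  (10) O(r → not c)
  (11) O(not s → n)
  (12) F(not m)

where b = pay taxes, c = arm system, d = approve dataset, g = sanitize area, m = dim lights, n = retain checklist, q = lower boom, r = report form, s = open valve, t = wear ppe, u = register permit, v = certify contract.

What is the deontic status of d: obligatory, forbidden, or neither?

Neither

Premise 7 is O(q → d), but O(q) is not derivable from the premises, so it does not yield O(d).
No premise or chain of K-axiom applications forces O(d), and none forces O(not d). So d is neither obligatory nor forbidden under these norms.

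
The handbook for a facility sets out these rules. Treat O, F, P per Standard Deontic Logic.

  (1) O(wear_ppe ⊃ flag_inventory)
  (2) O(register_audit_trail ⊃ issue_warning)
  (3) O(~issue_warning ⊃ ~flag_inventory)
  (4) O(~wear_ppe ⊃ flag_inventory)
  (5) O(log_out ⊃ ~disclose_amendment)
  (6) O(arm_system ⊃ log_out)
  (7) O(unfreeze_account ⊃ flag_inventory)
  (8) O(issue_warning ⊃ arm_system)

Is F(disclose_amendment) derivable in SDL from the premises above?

Yes

Premises 4 and 1 are O(~wear_ppe ⊃ flag_inventory) and O(wear_ppe ⊃ flag_inventory); every ideal world satisfies ~wear_ppe or wear_ppe, so in either case flag_inventory holds — hence O(flag_inventory).
Premise 3, O(~issue_warning ⊃ ~flag_inventory), contraposes to O(flag_inventory ⊃ issue_warning); with O(flag_inventory) we get O(issue_warning).
Applying K to premise 8 (O(issue_warning ⊃ arm_system)) and O(issue_warning) yields O(arm_system).
From O(arm_system) and premise 6, O(arm_system ⊃ log_out), we obtain O(log_out).
From O(log_out) and premise 5, O(log_out ⊃ ~disclose_amendment), we obtain O(~disclose_amendment).
Premises 2, 7 do not contribute to this derivation.
So O(~disclose_amendment) holds, i.e. F(disclose_amendment). The claim follows.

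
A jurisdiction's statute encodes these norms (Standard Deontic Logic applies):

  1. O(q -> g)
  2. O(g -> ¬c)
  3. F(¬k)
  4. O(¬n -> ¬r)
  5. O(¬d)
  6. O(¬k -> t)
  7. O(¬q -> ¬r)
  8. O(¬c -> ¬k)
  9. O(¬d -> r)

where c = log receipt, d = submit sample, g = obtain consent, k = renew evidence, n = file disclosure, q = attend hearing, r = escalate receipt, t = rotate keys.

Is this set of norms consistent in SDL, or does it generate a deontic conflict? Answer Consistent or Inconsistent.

Inconsistent

Premise 3, F(¬k), is equivalent to O(k).
Premise 8, O(¬c -> ¬k), contraposes to O(k -> c); with O(k) we get O(c).
The contrapositive of premise 2 (O(g -> ¬c)) is O(c -> ¬g), and O(c) is already established, so O(¬g).
Premise 1 is O(q -> g); contrapositively O(¬g -> ¬q). Since O(¬g) holds, K gives O(¬q).
Premise 7 is O(¬q -> ¬r); since O(¬q), deontic closure gives O(¬r).
The contrapositive of premise 9 (O(¬d -> r)) is O(¬r -> d), and O(¬r) is already established, so O(d).
Yet premise 5 states O(¬d).
We now have both O(d) and O(¬d) — d is simultaneously obligatory and forbidden, violating the D-axiom.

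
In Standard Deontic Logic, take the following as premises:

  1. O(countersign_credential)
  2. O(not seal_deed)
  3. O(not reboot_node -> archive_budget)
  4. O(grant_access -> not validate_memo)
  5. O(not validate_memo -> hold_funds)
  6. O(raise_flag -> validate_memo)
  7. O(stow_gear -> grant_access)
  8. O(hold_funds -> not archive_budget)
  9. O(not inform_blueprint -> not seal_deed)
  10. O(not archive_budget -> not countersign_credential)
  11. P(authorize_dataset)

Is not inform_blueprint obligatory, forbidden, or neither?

Premise 9 is O(not inform_blueprint -> not seal_deed); even if O(not seal_deed) held, inferring O(not inform_blueprint) would be affirming the consequent — invalid.
No premise or chain of K-axiom applications forces O(not inform_blueprint), and none forces O(inform_blueprint). So not inform_blueprint is neither obligatory nor forbidden under these norms.

Neither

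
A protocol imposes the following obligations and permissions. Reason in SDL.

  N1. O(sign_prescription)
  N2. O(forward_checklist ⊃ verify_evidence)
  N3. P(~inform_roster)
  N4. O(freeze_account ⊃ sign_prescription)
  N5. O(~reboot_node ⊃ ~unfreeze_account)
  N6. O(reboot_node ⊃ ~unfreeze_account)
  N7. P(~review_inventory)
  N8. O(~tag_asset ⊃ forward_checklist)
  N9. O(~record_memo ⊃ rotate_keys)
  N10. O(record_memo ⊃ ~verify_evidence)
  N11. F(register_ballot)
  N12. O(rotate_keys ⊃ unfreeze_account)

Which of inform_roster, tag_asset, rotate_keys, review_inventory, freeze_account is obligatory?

Premises 6 and 5 are O(reboot_node ⊃ ~unfreeze_account) and O(~reboot_node ⊃ ~unfreeze_account); every ideal world satisfies reboot_node or ~reboot_node, so in either case ~unfreeze_account holds — hence O(~unfreeze_account).
Premise 12 is O(rotate_keys ⊃ unfreeze_account); contrapositively O(~unfreeze_account ⊃ ~rotate_keys). Since O(~unfreeze_account) holds, K gives O(~rotate_keys).
Premise 9, O(~record_memo ⊃ rotate_keys), contraposes to O(~rotate_keys ⊃ record_memo); with O(~rotate_keys) we get O(record_memo).
From O(record_memo) and premise 10, O(record_memo ⊃ ~verify_evidence), we obtain O(~verify_evidence).
Premise 2 is O(forward_checklist ⊃ verify_evidence); contrapositively O(~verify_evidence ⊃ ~forward_checklist). Since O(~verify_evidence) holds, K gives O(~forward_checklist).
The contrapositive of premise 8 (O(~tag_asset ⊃ forward_checklist)) is O(~forward_checklist ⊃ tag_asset), and O(~forward_checklist) is already established, so O(tag_asset).
So O(tag_asset) holds — tag_asset is obligatory. None of the other listed options is made obligatory by any chain of premises.

tag_asset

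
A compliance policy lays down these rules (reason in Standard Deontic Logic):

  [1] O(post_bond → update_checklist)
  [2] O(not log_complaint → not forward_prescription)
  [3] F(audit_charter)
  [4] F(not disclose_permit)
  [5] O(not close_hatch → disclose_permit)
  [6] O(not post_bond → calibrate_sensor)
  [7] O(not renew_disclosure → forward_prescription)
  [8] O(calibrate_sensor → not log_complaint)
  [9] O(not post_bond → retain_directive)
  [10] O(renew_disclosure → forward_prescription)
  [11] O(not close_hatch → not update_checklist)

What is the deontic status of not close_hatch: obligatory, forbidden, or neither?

Forbidden

Premises 10 and 7 cover both cases: O(renew_disclosure → forward_prescription) and O(not renew_disclosure → forward_prescription). Since renew_disclosure ∨ not renew_disclosure is a tautology, O(forward_prescription) follows.
The contrapositive of premise 2 (O(not log_complaint → not forward_prescription)) is O(forward_prescription → log_complaint), and O(forward_prescription) is already established, so O(log_complaint).
Premise 8, O(calibrate_sensor → not log_complaint), contraposes to O(log_complaint → not calibrate_sensor); with O(log_complaint) we get O(not calibrate_sensor).
Premise 6, O(not post_bond → calibrate_sensor), contraposes to O(not calibrate_sensor → post_bond); with O(not calibrate_sensor) we get O(post_bond).
With premise 1, O(post_bond → update_checklist), the K-axiom yields O(update_checklist).
Premise 11, O(not close_hatch → not update_checklist), contraposes to O(update_checklist → close_hatch); with O(update_checklist) we get O(close_hatch).
Premises 3, 4, 5, 9 do not contribute to this derivation.
Thus O(close_hatch), which is F(not close_hatch): not close_hatch is forbidden.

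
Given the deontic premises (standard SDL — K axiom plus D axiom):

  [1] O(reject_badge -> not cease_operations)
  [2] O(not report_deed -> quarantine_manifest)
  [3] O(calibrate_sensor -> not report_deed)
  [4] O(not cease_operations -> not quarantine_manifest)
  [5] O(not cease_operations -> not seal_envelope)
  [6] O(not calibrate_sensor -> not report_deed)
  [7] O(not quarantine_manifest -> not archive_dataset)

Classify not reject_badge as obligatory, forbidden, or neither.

Premises 6 and 3 are O(not calibrate_sensor -> not report_deed) and O(calibrate_sensor -> not report_deed); every ideal world satisfies not calibrate_sensor or calibrate_sensor, so in either case not report_deed holds — hence O(not report_deed).
Premise 2 is O(not report_deed -> quarantine_manifest); since O(not report_deed), deontic closure gives O(quarantine_manifest).
The contrapositive of premise 4 (O(not cease_operations -> not quarantine_manifest)) is O(quarantine_manifest -> cease_operations), and O(quarantine_manifest) is already established, so O(cease_operations).
The contrapositive of premise 1 (O(reject_badge -> not cease_operations)) is O(cease_operations -> not reject_badge), and O(cease_operations) is already established, so O(not reject_badge).
Premises 5, 7 do not contribute to this derivation.
Hence not reject_badge is obligatory.

Obligatory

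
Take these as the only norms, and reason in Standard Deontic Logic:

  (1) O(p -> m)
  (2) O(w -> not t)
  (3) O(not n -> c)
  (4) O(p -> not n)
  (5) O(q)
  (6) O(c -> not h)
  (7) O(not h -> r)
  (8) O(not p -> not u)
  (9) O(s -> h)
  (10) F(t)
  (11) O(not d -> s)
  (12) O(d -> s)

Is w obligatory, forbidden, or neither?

Premise 2 is O(w -> not t); even if O(not t) held, inferring O(w) would be affirming the consequent — invalid.
No premise or chain of K-axiom applications forces O(w), and none forces O(not w). So w is neither obligatory nor forbidden under these norms.

Neither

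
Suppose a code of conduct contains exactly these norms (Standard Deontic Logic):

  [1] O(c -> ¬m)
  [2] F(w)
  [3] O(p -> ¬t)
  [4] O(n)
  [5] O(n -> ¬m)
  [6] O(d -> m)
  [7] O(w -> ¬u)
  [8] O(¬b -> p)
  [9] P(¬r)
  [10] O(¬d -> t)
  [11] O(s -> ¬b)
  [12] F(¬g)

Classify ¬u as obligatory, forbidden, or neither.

Premise 7 is O(w -> ¬u), but O(w) is not derivable from the premises, so it does not yield O(¬u).
No premise or chain of K-axiom applications forces O(¬u), and none forces O(u). So ¬u is neither obligatory nor forbidden under these norms.

Neither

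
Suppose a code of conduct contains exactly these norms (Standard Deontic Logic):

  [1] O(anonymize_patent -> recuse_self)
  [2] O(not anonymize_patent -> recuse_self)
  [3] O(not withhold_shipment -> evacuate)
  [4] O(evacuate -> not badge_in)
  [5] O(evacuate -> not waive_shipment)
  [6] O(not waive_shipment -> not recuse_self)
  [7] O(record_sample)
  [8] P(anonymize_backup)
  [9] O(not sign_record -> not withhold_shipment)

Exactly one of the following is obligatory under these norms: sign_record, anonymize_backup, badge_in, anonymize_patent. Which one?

sign_record

Premises 1 and 2 cover both cases: O(anonymize_patent -> recuse_self) and O(not anonymize_patent -> recuse_self). Since anonymize_patent ∨ not anonymize_patent is a tautology, O(recuse_self) follows.
Premise 6, O(not waive_shipment -> not recuse_self), contraposes to O(recuse_self -> waive_shipment); with O(recuse_self) we get O(waive_shipment).
Premise 5 is O(evacuate -> not waive_shipment); contrapositively O(waive_shipment -> not evacuate). Since O(waive_shipment) holds, K gives O(not evacuate).
Premise 3 is O(not withhold_shipment -> evacuate); contrapositively O(not evacuate -> withhold_shipment). Since O(not evacuate) holds, K gives O(withhold_shipment).
Premise 9, O(not sign_record -> not withhold_shipment), contraposes to O(withhold_shipment -> sign_record); with O(withhold_shipment) we get O(sign_record).
So O(sign_record) holds — sign_record is obligatory. None of the other listed options is made obligatory by any chain of premises.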